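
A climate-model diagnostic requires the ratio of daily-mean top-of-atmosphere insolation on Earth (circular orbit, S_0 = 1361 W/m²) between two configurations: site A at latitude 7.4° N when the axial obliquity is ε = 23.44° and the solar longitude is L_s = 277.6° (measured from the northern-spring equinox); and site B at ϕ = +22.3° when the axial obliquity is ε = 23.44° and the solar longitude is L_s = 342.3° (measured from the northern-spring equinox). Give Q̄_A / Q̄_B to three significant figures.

— Configuration A (ϕ=+7.4°):
Solar declination: sin δ = sin ε · sin L_s = sin 23.44° × sin 277.6° = -0.39429, so δ = -23.222°.
cos h₀ = −tan(+7.4°) tan(-23.222°) = 0.0557, h₀ = 1.5150 rad.
Bracket: h₀ sin ϕ sin δ + cos ϕ cos δ sin h₀ = 1.5150×0.12880×-0.39429 + 0.99167×0.91898×0.99845 = -0.076939 + 0.909912 = 0.832973.
Q̄ = (S_0/π) × [bracket] = (1361/π) × 0.832973 = 360.86 W/m².
— Configuration B (ϕ=+22.3°):
Solar declination: sin δ = sin ε · sin L_s = sin 23.44° × sin 342.3° = -0.12094, so δ = -6.946°.
cos h₀ = −tan(+22.3°) tan(-6.946°) = 0.0500, h₀ = 1.5208 rad.
Bracket: h₀ sin ϕ sin δ + cos ϕ cos δ sin h₀ = 1.5208×0.37946×-0.12094 + 0.92521×0.99266×0.99875 = -0.069792 + 0.917271 = 0.847479.
Q̄ = (S_0/π) × [bracket] = (1361/π) × 0.847479 = 367.14 W/m².
Ratio Q̄_A / Q̄_B = 360.86 / 367.14 = 0.9829.

Q̄_A / Q̄_B ≈ 0.983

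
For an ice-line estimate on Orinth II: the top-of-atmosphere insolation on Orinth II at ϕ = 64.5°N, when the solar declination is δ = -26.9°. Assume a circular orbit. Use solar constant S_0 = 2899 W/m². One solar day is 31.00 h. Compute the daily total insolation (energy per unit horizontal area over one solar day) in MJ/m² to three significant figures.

0.00 MJ/m²

cos h₀ = −tan(+64.5°) tan(-26.900°) = 1.0636 ≥ 1 ⇒ polar night, h₀ = 0 and Q̄ = 0.
Daily total = Q̄ × 31.00 h × 3600 s/h = 0.00 MJ/m².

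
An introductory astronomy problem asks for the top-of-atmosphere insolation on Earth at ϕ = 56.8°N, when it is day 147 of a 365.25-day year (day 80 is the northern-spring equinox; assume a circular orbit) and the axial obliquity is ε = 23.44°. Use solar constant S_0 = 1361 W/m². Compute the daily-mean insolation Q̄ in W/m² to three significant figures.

Solar longitude: L_s = 360° × (147 − 80)/365.25 = 66.037°.
sin δ = sin 23.44° × sin 66.037° = 0.36350, so δ = +21.315°.
cos h₀ = −tan(+56.8°) tan(+21.315°) = -0.5963, h₀ = 2.2097 rad.
Bracket: h₀ sin ϕ sin δ + cos ϕ cos δ sin h₀ = 2.2097×0.83676×0.36350 + 0.54756×0.93159×0.80278 = 0.672107 + 0.409499 = 1.081606.
Q̄ = (S_0/π) × [bracket] = (1361/π) × 1.081606 = 468.6 W/m².

Q̄ ≈ 469 W/m²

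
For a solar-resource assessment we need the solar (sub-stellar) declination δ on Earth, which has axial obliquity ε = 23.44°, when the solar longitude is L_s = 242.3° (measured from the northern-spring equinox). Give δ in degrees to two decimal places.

sin δ = sin ε · sin L_s = sin 23.44° × sin 242.3° = -0.352199.
δ = arcsin(-0.352199) = -20.62°.

δ = -20.62°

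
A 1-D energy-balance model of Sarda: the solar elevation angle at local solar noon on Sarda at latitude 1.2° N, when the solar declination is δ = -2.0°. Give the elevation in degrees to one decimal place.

86.8°

At local noon the hour angle is zero, so the zenith angle equals |φ − δ| = |+1.2° − (-2.000°)| = 3.200°.
Elevation = 90° − 3.200° = 86.8°.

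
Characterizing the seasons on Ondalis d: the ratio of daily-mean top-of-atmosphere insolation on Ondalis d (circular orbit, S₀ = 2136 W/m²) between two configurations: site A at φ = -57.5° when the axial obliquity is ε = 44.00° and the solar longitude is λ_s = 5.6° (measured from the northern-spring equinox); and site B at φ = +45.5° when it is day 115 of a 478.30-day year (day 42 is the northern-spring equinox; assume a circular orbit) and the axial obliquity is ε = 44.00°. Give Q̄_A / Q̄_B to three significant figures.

— Configuration A (φ=-57.5°):
Solar declination: sin δ = sin ε · sin λ_s = sin 44.00° × sin 5.6° = 0.06779, so δ = +3.887°.
cos H₀ = −tan(-57.5°) tan(+3.887°) = 0.1066, H₀ = 1.4639 rad.
Bracket: H₀ sin φ sin δ + cos φ cos δ sin H₀ = 1.4639×-0.84339×0.06779 + 0.53730×0.99770×0.99430 = -0.083696 + 0.533009 = 0.449313.
Q̄ = (S₀/π) × [bracket] = (2136/π) × 0.449313 = 305.49 W/m².
— Configuration B (φ=+45.5°):
Solar longitude: λ_s = 360° × (115 − 42)/478.30 = 54.945°.
sin δ = sin 44.00° × sin 54.945° = 0.56865, so δ = +34.656°.
cos H₀ = −tan(+45.5°) tan(+34.656°) = -0.7035, H₀ = 2.3511 rad.
Bracket: H₀ sin φ sin δ + cos φ cos δ sin H₀ = 2.3511×0.71325×0.56865 + 0.70091×0.82258×0.71073 = 0.953582 + 0.409775 = 1.363357.
Q̄ = (S₀/π) × [bracket] = (2136/π) × 1.363357 = 926.96 W/m².
Ratio Q̄_A / Q̄_B = 305.49 / 926.96 = 0.3296.

Q̄_A / Q̄_B ≈ 0.330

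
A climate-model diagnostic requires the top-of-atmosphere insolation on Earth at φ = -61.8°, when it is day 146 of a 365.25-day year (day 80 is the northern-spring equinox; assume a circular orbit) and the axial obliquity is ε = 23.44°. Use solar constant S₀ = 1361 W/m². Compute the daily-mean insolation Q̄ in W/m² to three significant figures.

Q̄ ≈ 26.9 W/m²

Solar longitude: λ_s = 360° × (146 − 80)/365.25 = 65.051°.
sin δ = sin 23.44° × sin 65.051° = 0.36067, so δ = +21.141°.
cos H₀ = −tan(-61.8°) tan(+21.141°) = 0.7212, H₀ = 0.7653 rad.
Bracket: H₀ sin φ sin δ + cos φ cos δ sin H₀ = 0.7653×-0.88130×0.36067 + 0.47255×0.93269×0.69274 = -0.243257 + 0.305320 = 0.062063.
Q̄ = (S₀/π) × [bracket] = (1361/π) × 0.062063 = 26.89 W/m².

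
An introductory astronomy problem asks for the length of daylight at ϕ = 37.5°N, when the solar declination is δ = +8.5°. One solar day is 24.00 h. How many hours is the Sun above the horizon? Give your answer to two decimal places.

cos h₀ = −tan ϕ · tan δ = −tan(+37.5°) × tan(+8.500°) = -0.1147, so h₀ = 1.6857 rad = 96.59°.
Daylight = 2h₀/(2π) × 24.00 h = (1.6857/π) × 24.00 = 12.88 h.

12.88 h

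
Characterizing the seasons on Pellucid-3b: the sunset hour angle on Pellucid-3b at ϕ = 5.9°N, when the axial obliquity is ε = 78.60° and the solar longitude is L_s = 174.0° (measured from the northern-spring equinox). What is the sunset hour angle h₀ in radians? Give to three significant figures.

Solar declination: sin δ = sin ε · sin L_s = sin 78.60° × sin 174.0° = 0.10247, so δ = +5.881°.
cos h₀ = −tan ϕ · tan δ = −tan(+5.9°) × tan(+5.881°) = -0.0106, so h₀ = 1.5814 rad = 90.61°.

h₀ = 1.58 rad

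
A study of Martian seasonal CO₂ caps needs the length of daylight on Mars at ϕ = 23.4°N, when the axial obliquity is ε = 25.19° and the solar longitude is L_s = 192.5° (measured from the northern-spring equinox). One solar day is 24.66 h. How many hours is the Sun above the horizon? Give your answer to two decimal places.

Solar declination: sin δ = sin ε · sin L_s = sin 25.19° × sin 192.5° = -0.09212, so δ = -5.286°.
cos h₀ = −tan ϕ · tan δ = −tan(+23.4°) × tan(-5.286°) = 0.0400, so h₀ = 1.5308 rad = 87.71°.
Daylight = 2h₀/(2π) × 24.66 h = (1.5308/π) × 24.66 = 12.02 h.

12.02 h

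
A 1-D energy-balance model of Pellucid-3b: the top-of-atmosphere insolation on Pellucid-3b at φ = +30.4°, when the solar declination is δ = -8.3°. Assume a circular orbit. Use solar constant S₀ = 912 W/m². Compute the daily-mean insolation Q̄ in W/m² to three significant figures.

Q̄ ≈ 215 W/m²

cos H₀ = −tan(+30.4°) tan(-8.300°) = 0.0856, H₀ = 1.4851 rad.
Bracket: H₀ sin φ sin δ + cos φ cos δ sin H₀ = 1.4851×0.50603×-0.14436 + 0.86251×0.98953×0.99633 = -0.108487 + 0.850347 = 0.741860.
Q̄ = (S₀/π) × [bracket] = (912/π) × 0.741860 = 215.4 W/m².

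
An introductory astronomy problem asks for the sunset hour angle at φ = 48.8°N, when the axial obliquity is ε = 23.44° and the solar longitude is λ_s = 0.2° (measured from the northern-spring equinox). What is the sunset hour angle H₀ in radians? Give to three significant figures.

Solar declination: sin δ = sin ε · sin λ_s = sin 23.44° × sin 0.2° = 0.00139, so δ = +0.080°.
cos H₀ = −tan φ · tan δ = −tan(+48.8°) × tan(+0.080°) = -0.0016, so H₀ = 1.5724 rad = 90.09°.

H₀ = 1.57 rad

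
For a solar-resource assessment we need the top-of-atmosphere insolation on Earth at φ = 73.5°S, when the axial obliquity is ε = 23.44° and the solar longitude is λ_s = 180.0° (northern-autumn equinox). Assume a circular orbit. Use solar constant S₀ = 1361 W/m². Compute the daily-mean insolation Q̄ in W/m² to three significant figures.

Q̄ ≈ 123 W/m²

Solar declination: sin δ = sin ε · sin λ_s = sin 23.44° × sin 180.0° = 0.00000, so δ = +0.000°.
cos H₀ = −tan(-73.5°) tan(+0.000°) = 0.0000, H₀ = 1.5708 rad.
Bracket: H₀ sin φ sin δ + cos φ cos δ sin H₀ = 1.5708×-0.95882×0.00000 + 0.28402×1.00000×1.00000 = -0.000000 + 0.284020 = 0.284020.
Q̄ = (S₀/π) × [bracket] = (1361/π) × 0.284020 = 123.0 W/m².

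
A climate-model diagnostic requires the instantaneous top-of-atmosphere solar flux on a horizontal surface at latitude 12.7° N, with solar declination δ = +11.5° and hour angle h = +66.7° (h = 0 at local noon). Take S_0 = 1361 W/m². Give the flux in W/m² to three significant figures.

cos θ_z = sin ϕ sin δ + cos ϕ cos δ cos h = 0.043830 + 0.378122 = 0.421952.
Flux = S_0 · cos θ_z = 1361 × 0.421952 = 574.3 W/m².

574 W/m²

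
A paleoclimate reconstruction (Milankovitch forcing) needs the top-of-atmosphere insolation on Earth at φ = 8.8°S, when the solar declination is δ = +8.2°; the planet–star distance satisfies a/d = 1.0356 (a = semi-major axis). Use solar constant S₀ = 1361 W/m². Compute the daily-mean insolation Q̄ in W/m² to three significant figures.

Q̄ ≈ 439 W/m²

cos H₀ = −tan(-8.8°) tan(+8.200°) = 0.0223, H₀ = 1.5485 rad.
Bracket: H₀ sin φ sin δ + cos φ cos δ sin H₀ = 1.5485×-0.15299×0.14263 + 0.98823×0.98978×0.99975 = -0.033790 + 0.977886 = 0.944096.
Inverse-square distance factor (a/d)² = 1.0356² = 1.072467.
Q̄ = (S₀/π) × 1.072467 × [bracket] = (1361/π) × 1.072467 × 0.944096 = 438.6 W/m².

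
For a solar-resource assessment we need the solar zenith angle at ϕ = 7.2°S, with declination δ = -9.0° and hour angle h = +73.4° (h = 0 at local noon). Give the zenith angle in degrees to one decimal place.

θ_z = 72.6°

cos θ_z = sin ϕ sin δ + cos ϕ cos δ cos h = 0.019606 + 0.279946 = 0.299552.
θ_z = arccos(0.299552) = 72.6°.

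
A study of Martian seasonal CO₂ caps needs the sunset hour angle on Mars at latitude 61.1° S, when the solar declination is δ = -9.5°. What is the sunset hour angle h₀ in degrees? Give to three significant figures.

h₀ = 108°

cos h₀ = −tan ϕ · tan δ = −tan(-61.1°) × tan(-9.500°) = -0.3031, so h₀ = 1.8788 rad = 107.65°.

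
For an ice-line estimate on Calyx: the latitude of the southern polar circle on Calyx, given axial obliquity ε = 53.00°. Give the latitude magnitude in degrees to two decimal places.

The polar circle is the lowest latitude that experiences at least one full rotation of continuous darkness at the northern-summer solstice; it lies at |φ| = 90° − ε = 90° − 53.00° = 37.00°.

37.00°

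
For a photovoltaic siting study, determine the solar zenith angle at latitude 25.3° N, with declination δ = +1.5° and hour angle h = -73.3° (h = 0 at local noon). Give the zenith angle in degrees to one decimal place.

cos θ_z = sin ϕ sin δ + cos ϕ cos δ cos h = 0.011187 + 0.259709 = 0.270896.
θ_z = arccos(0.270896) = 74.3°.

θ_z = 74.3°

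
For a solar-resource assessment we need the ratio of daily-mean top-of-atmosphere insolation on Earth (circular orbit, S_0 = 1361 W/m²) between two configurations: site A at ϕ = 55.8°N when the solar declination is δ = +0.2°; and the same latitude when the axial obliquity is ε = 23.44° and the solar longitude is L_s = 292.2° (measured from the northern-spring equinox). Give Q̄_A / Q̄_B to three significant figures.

Q̄_A / Q̄_B ≈ 4.18

— Configuration A (ϕ=+55.8°):
cos h₀ = −tan(+55.8°) tan(+0.200°) = -0.0051, h₀ = 1.5759 rad.
Bracket: h₀ sin ϕ sin δ + cos ϕ cos δ sin h₀ = 1.5759×0.82708×0.00349 + 0.56208×0.99999×0.99999 = 0.004549 + 0.562069 = 0.566618.
Q̄ = (S_0/π) × [bracket] = (1361/π) × 0.566618 = 245.47 W/m².
— Configuration B (ϕ=+55.8°):
Solar declination: sin δ = sin ε · sin L_s = sin 23.44° × sin 292.2° = -0.36830, so δ = -21.611°.
cos h₀ = −tan(+55.8°) tan(-21.611°) = 0.5829, h₀ = 0.9485 rad.
Bracket: h₀ sin ϕ sin δ + cos ϕ cos δ sin h₀ = 0.9485×0.82708×-0.36830 + 0.56208×0.92971×0.81253 = -0.288926 + 0.424605 = 0.135679.
Q̄ = (S_0/π) × [bracket] = (1361/π) × 0.135679 = 58.779 W/m².
Ratio Q̄_A / Q̄_B = 245.47 / 58.779 = 4.176.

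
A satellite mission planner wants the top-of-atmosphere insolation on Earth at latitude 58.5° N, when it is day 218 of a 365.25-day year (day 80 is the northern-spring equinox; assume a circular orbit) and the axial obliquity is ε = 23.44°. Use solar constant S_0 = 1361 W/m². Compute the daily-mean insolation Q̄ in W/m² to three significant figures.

Solar longitude: L_s = 360° × (218 − 80)/365.25 = 136.016°.
sin δ = sin 23.44° × sin 136.016° = 0.27625, so δ = +16.036°.
cos h₀ = −tan(+58.5°) tan(+16.036°) = -0.4690, h₀ = 2.0590 rad.
Bracket: h₀ sin ϕ sin δ + cos ϕ cos δ sin h₀ = 2.0590×0.85264×0.27625 + 0.52250×0.96109×0.88318 = 0.484981 + 0.443506 = 0.928487.
Q̄ = (S_0/π) × [bracket] = (1361/π) × 0.928487 = 402.2 W/m².

Q̄ ≈ 402 W/m²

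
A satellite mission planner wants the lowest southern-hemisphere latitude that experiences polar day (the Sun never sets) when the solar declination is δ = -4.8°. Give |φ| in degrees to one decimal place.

|φ| = 85.2°

Polar day requires cos H₀ = −tan φ tan δ ≤ −1, i.e. tan φ tan δ ≥ 1.
The boundary is |tan φ| · |tan δ| = 1, so |φ| = 90° − |δ| = 90° − 4.8° = 85.2° in the southern hemisphere.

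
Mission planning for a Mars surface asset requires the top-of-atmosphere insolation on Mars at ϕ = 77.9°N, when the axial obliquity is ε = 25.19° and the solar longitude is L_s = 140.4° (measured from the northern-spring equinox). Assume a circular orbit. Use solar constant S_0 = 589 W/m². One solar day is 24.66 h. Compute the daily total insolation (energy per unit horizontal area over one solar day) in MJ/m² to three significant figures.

Solar declination: sin δ = sin ε · sin L_s = sin 25.19° × sin 140.4° = 0.27130, so δ = +15.742°.
cos h₀ = −tan(+77.9°) tan(+15.742°) = -1.3148 ≤ −1 ⇒ polar day, h₀ = π.
Bracket: h₀ sin ϕ sin δ + cos ϕ cos δ sin h₀ = 3.1416×0.97778×0.27130 + 0.20962×0.96249×0.00000 = 0.833378 + 0.000000 = 0.833378.
Q̄ = (S_0/π) × [bracket] = (589/π) × 0.833378 = 156.25 W/m².
Daily total = Q̄ × 24.66 h × 3600 s/h = 156.25 × 24.66 × 3600 / 10⁶ = 13.87 MJ/m².

13.9 MJ/m²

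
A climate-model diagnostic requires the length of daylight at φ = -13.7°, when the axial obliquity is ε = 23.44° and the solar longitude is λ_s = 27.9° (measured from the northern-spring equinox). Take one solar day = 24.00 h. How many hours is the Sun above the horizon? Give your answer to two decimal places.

Solar declination: sin δ = sin ε · sin λ_s = sin 23.44° × sin 27.9° = 0.18614, so δ = +10.727°.
cos H₀ = −tan φ · tan δ = −tan(-13.7°) × tan(+10.727°) = 0.0462, so H₀ = 1.5246 rad = 87.35°.
Daylight = 2H₀/(2π) × 24.00 h = (1.5246/π) × 24.00 = 11.65 h.

11.65 h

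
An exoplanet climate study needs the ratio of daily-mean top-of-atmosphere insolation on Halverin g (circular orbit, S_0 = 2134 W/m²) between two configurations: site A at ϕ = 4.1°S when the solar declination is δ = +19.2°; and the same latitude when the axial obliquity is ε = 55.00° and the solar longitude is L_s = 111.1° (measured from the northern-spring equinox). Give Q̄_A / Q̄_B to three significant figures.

— Configuration A (ϕ=-4.1°):
cos h₀ = −tan(-4.1°) tan(+19.200°) = 0.0250, h₀ = 1.5458 rad.
Bracket: h₀ sin ϕ sin δ + cos ϕ cos δ sin h₀ = 1.5458×-0.07150×0.32887 + 0.99744×0.94438×0.99969 = -0.036348 + 0.941670 = 0.905322.
Q̄ = (S_0/π) × [bracket] = (2134/π) × 0.905322 = 614.96 W/m².
— Configuration B (ϕ=-4.1°):
Solar declination: sin δ = sin ε · sin L_s = sin 55.00° × sin 111.1° = 0.76423, so δ = +49.839°.
cos h₀ = −tan(-4.1°) tan(+49.839°) = 0.0849, h₀ = 1.4858 rad.
Bracket: h₀ sin ϕ sin δ + cos ϕ cos δ sin h₀ = 1.4858×-0.07150×0.76423 + 0.99744×0.64494×0.99639 = -0.081188 + 0.640967 = 0.559779.
Q̄ = (S_0/π) × [bracket] = (2134/π) × 0.559779 = 380.24 W/m².
Ratio Q̄_A / Q̄_B = 614.96 / 380.24 = 1.617.

Q̄_A / Q̄_B ≈ 1.62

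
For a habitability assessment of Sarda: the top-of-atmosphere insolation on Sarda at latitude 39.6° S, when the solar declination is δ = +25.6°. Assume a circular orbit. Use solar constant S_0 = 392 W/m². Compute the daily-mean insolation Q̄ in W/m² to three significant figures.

cos h₀ = −tan(-39.6°) tan(+25.600°) = 0.3964, h₀ = 1.1632 rad.
Bracket: h₀ sin ϕ sin δ + cos ϕ cos δ sin h₀ = 1.1632×-0.63742×0.43209 + 0.77051×0.90183×0.91809 = -0.320372 + 0.637952 = 0.317580.
Q̄ = (S_0/π) × [bracket] = (392/π) × 0.317580 = 39.63 W/m².

Q̄ ≈ 39.6 W/m²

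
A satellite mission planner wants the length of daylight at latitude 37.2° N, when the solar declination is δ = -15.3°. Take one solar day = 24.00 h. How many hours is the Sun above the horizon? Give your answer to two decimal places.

10.40 h

cos H₀ = −tan φ · tan δ = −tan(+37.2°) × tan(-15.300°) = 0.2077, so H₀ = 1.3616 rad = 78.02°.
Daylight = 2H₀/(2π) × 24.00 h = (1.3616/π) × 24.00 = 10.40 h.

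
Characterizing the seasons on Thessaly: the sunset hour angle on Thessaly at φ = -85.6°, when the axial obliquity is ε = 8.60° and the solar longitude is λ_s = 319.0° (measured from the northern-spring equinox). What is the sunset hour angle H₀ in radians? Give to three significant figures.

H₀ = 3.14 rad

Solar declination: sin δ = sin ε · sin λ_s = sin 8.60° × sin 319.0° = -0.09810, so δ = -5.630°.
Sunrise equation: cos H₀ = −tan φ · tan δ = -1.2812 ≤ −1, so the host star never sets (polar day) and H₀ = π.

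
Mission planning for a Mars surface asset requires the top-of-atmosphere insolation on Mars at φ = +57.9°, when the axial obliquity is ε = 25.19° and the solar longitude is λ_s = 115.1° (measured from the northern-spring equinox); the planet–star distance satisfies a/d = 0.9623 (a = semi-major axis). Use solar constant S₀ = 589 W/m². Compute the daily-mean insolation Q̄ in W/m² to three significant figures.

Q̄ ≈ 194 W/m²

Solar declination: sin δ = sin ε · sin λ_s = sin 25.19° × sin 115.1° = 0.38543, so δ = +22.670°.
cos H₀ = −tan(+57.9°) tan(+22.670°) = -0.6659, H₀ = 2.2995 rad.
Bracket: H₀ sin φ sin δ + cos φ cos δ sin H₀ = 2.2995×0.84712×0.38543 + 0.53140×0.92274×0.74606 = 0.750799 + 0.365826 = 1.116625.
Inverse-square distance factor (a/d)² = 0.9623² = 0.926021.
Q̄ = (S₀/π) × 0.926021 × [bracket] = (589/π) × 0.926021 × 1.116625 = 193.9 W/m².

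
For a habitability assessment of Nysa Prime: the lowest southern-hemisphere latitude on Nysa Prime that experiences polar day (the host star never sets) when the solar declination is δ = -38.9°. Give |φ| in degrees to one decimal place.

|φ| = 51.1°

Polar day requires cos H₀ = −tan φ tan δ ≤ −1, i.e. tan φ tan δ ≥ 1.
The boundary is |tan φ| · |tan δ| = 1, so |φ| = 90° − |δ| = 90° − 38.9° = 51.1° in the southern hemisphere.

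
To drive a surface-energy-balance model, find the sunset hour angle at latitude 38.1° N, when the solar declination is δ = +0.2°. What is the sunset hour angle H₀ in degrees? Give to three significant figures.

H₀ = 90.2°

cos H₀ = −tan φ · tan δ = −tan(+38.1°) × tan(+0.200°) = -0.0027, so H₀ = 1.5735 rad = 90.16°.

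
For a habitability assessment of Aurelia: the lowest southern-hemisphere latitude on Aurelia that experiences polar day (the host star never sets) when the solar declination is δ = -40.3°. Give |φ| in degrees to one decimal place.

|φ| = 49.7°

Polar day requires cos H₀ = −tan φ tan δ ≤ −1, i.e. tan φ tan δ ≥ 1.
The boundary is |tan φ| · |tan δ| = 1, so |φ| = 90° − |δ| = 90° − 40.3° = 49.7° in the southern hemisphere.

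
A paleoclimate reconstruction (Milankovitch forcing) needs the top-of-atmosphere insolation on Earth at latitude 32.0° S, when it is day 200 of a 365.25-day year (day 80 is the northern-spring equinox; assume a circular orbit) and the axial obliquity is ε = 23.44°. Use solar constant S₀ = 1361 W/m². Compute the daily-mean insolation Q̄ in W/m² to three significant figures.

Solar longitude: λ_s = 360° × (200 − 80)/365.25 = 118.275°.
sin δ = sin 23.44° × sin 118.275° = 0.35033, so δ = +20.507°.
cos H₀ = −tan(-32.0°) tan(+20.507°) = 0.2337, H₀ = 1.3349 rad.
Bracket: H₀ sin φ sin δ + cos φ cos δ sin H₀ = 1.3349×-0.52992×0.35033 + 0.84805×0.93663×0.97230 = -0.247820 + 0.772307 = 0.524487.
Q̄ = (S₀/π) × [bracket] = (1361/π) × 0.524487 = 227.2 W/m².

Q̄ ≈ 227 W/m²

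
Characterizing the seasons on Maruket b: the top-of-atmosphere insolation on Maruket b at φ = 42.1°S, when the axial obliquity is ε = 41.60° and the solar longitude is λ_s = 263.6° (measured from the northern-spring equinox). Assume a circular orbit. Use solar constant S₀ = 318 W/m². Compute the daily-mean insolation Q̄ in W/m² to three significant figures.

Q̄ ≈ 146 W/m²

Solar declination: sin δ = sin ε · sin λ_s = sin 41.60° × sin 263.6° = -0.65979, so δ = -41.284°.
cos H₀ = −tan(-42.1°) tan(-41.284°) = -0.7934, H₀ = 2.4871 rad.
Bracket: H₀ sin φ sin δ + cos φ cos δ sin H₀ = 2.4871×-0.67043×-0.65979 + 0.74198×0.75145×0.60876 = 1.100151 + 0.339421 = 1.439572.
Q̄ = (S₀/π) × [bracket] = (318/π) × 1.439572 = 145.7 W/m².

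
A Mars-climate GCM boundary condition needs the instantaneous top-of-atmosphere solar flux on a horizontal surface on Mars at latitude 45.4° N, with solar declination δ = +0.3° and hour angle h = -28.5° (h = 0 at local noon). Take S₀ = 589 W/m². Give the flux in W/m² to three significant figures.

cos θ_z = sin φ sin δ + cos φ cos δ cos h = 0.003728 + 0.617056 = 0.620784.
Flux = S₀ · cos θ_z = 589 × 0.620784 = 365.6 W/m².

366 W/m²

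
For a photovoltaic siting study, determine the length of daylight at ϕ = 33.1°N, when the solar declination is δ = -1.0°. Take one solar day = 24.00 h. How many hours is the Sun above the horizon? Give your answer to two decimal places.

cos h₀ = −tan ϕ · tan δ = −tan(+33.1°) × tan(-1.000°) = 0.0114, so h₀ = 1.5594 rad = 89.35°.
Daylight = 2h₀/(2π) × 24.00 h = (1.5594/π) × 24.00 = 11.91 h.

11.91 h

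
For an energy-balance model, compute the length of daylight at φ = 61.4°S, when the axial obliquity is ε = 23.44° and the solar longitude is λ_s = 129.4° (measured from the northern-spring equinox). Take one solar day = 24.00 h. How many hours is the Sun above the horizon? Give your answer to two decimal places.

Solar declination: sin δ = sin ε · sin λ_s = sin 23.44° × sin 129.4° = 0.30738, so δ = +17.902°.
cos H₀ = −tan φ · tan δ = −tan(-61.4°) × tan(+17.902°) = 0.5925, so H₀ = 0.9367 rad = 53.67°.
Daylight = 2H₀/(2π) × 24.00 h = (0.9367/π) × 24.00 = 7.16 h.

7.16 h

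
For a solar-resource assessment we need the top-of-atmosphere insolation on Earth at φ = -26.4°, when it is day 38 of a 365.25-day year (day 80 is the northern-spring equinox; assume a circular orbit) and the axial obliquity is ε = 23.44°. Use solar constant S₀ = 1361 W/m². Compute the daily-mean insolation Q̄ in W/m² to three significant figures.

Q̄ ≈ 457 W/m²

Solar longitude: λ_s = 360° × (38 − 80)/365.25 = -41.396°, i.e. -41.396° + 360° = 318.604°.
sin δ = sin 23.44° × sin 318.604° = -0.26304, so δ = -15.251°.
cos H₀ = −tan(-26.4°) tan(-15.251°) = -0.1353, H₀ = 1.7066 rad.
Bracket: H₀ sin φ sin δ + cos φ cos δ sin H₀ = 1.7066×-0.44464×-0.26304 + 0.89571×0.96478×0.99080 = 0.199601 + 0.856213 = 1.055814.
Q̄ = (S₀/π) × [bracket] = (1361/π) × 1.055814 = 457.4 W/m².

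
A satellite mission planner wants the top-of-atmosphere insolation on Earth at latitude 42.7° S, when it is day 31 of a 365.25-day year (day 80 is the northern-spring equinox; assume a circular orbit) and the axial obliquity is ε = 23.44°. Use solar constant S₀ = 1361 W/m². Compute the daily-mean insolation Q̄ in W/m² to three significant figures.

Solar longitude: λ_s = 360° × (31 − 80)/365.25 = -48.296°, i.e. -48.296° + 360° = 311.704°.
sin δ = sin 23.44° × sin 311.704° = -0.29698, so δ = -17.277°.
cos H₀ = −tan(-42.7°) tan(-17.277°) = -0.2870, H₀ = 1.8619 rad.
Bracket: H₀ sin φ sin δ + cos φ cos δ sin H₀ = 1.8619×-0.67816×-0.29698 + 0.73491×0.95488×0.95793 = 0.374987 + 0.672228 = 1.047215.
Q̄ = (S₀/π) × [bracket] = (1361/π) × 1.047215 = 453.7 W/m².

Q̄ ≈ 454 W/m²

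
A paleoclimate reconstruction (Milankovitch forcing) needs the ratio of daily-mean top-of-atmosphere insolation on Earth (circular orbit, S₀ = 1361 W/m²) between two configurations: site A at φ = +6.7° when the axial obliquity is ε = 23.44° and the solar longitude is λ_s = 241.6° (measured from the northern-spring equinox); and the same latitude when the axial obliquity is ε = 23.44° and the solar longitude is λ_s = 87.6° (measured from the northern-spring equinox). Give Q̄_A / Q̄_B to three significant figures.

— Configuration A (φ=+6.7°):
Solar declination: sin δ = sin ε · sin λ_s = sin 23.44° × sin 241.6° = -0.34991, so δ = -20.482°.
cos H₀ = −tan(+6.7°) tan(-20.482°) = 0.0439, H₀ = 1.5269 rad.
Bracket: H₀ sin φ sin δ + cos φ cos δ sin H₀ = 1.5269×0.11667×-0.34991 + 0.99317×0.93678×0.99904 = -0.062334 + 0.929489 = 0.867155.
Q̄ = (S₀/π) × [bracket] = (1361/π) × 0.867155 = 375.67 W/m².
— Configuration B (φ=+6.7°):
Solar declination: sin δ = sin ε · sin λ_s = sin 23.44° × sin 87.6° = 0.39744, so δ = +23.418°.
cos H₀ = −tan(+6.7°) tan(+23.418°) = -0.0509, H₀ = 1.6217 rad.
Bracket: H₀ sin φ sin δ + cos φ cos δ sin H₀ = 1.6217×0.11667×0.39744 + 0.99317×0.91763×0.99870 = 0.075197 + 0.910178 = 0.985375.
Q̄ = (S₀/π) × [bracket] = (1361/π) × 0.985375 = 426.88 W/m².
Ratio Q̄_A / Q̄_B = 375.67 / 426.88 = 0.8800.

Q̄_A / Q̄_B ≈ 0.880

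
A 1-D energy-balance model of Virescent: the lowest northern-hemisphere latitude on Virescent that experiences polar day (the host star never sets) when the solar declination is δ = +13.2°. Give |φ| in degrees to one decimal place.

Polar day requires cos H₀ = −tan φ tan δ ≤ −1, i.e. tan φ tan δ ≥ 1.
The boundary is |tan φ| · |tan δ| = 1, so |φ| = 90° − |δ| = 90° − 13.2° = 76.8° in the northern hemisphere.

|φ| = 76.8°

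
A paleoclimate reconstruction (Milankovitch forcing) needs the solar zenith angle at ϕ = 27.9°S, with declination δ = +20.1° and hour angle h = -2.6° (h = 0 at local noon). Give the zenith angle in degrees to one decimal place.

cos θ_z = sin ϕ sin δ + cos ϕ cos δ cos h = -0.160809 + 0.829085 = 0.668276.
θ_z = arccos(0.668276) = 48.1°.

θ_z = 48.1°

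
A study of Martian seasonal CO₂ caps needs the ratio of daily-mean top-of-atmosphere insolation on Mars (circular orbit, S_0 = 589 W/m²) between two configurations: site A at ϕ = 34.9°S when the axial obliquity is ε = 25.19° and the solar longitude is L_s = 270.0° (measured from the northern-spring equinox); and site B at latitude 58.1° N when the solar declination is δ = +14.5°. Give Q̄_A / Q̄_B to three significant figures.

Q̄_A / Q̄_B ≈ 1.31

— Configuration A (ϕ=-34.9°):
Solar declination: sin δ = sin ε · sin L_s = sin 25.19° × sin 270.0° = -0.42562, so δ = -25.190°.
cos h₀ = −tan(-34.9°) tan(-25.190°) = -0.3281, h₀ = 1.9051 rad.
Bracket: h₀ sin ϕ sin δ + cos ϕ cos δ sin h₀ = 1.9051×-0.57215×-0.42562 + 0.82015×0.90490×0.94464 = 0.463927 + 0.701068 = 1.164995.
Q̄ = (S_0/π) × [bracket] = (589/π) × 1.164995 = 218.42 W/m².
— Configuration B (ϕ=+58.1°):
cos h₀ = −tan(+58.1°) tan(+14.500°) = -0.4155, h₀ = 1.9993 rad.
Bracket: h₀ sin ϕ sin δ + cos ϕ cos δ sin h₀ = 1.9993×0.84897×0.25038 + 0.52844×0.96815×0.90960 = 0.424981 + 0.465360 = 0.890341.
Q̄ = (S_0/π) × [bracket] = (589/π) × 0.890341 = 166.93 W/m².
Ratio Q̄_A / Q̄_B = 218.42 / 166.93 = 1.308.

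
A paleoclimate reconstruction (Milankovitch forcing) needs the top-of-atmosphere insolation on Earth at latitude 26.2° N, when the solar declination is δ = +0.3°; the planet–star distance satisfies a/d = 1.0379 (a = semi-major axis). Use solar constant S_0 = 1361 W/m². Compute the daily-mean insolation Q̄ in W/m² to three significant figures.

Q̄ ≈ 420 W/m²

cos h₀ = −tan(+26.2°) tan(+0.300°) = -0.0026, h₀ = 1.5734 rad.
Bracket: h₀ sin ϕ sin δ + cos ϕ cos δ sin h₀ = 1.5734×0.44151×0.00524 + 0.89726×0.99999×1.00000 = 0.003640 + 0.897251 = 0.900891.
Inverse-square distance factor (a/d)² = 1.0379² = 1.077236.
Q̄ = (S_0/π) × 1.077236 × [bracket] = (1361/π) × 1.077236 × 0.900891 = 420.4 W/m².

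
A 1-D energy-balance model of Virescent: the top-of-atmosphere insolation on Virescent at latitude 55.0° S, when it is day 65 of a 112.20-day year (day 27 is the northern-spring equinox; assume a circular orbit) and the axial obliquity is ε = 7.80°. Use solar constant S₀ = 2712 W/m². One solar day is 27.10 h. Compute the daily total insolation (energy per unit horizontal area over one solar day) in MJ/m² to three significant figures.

Solar longitude: λ_s = 360° × (65 − 27)/112.20 = 121.925°.
sin δ = sin 7.80° × sin 121.925° = 0.11519, so δ = +6.614°.
cos H₀ = −tan(-55.0°) tan(+6.614°) = 0.1656, H₀ = 1.4044 rad.
Bracket: H₀ sin φ sin δ + cos φ cos δ sin H₀ = 1.4044×-0.81915×0.11519 + 0.57358×0.99334×0.98619 = -0.132516 + 0.561892 = 0.429376.
Q̄ = (S₀/π) × [bracket] = (2712/π) × 0.429376 = 370.66 W/m².
Daily total = Q̄ × 27.10 h × 3600 s/h = 370.66 × 27.10 × 3600 / 10⁶ = 36.16 MJ/m².

36.2 MJ/m²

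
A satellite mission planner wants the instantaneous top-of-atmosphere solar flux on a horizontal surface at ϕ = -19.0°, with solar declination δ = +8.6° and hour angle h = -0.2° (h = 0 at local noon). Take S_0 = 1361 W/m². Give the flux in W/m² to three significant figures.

cos θ_z = sin ϕ sin δ + cos ϕ cos δ cos h = -0.048684 + 0.934882 = 0.886198.
Flux = S_0 · cos θ_z = 1361 × 0.886198 = 1206 W/m².

1.21e+03 W/m²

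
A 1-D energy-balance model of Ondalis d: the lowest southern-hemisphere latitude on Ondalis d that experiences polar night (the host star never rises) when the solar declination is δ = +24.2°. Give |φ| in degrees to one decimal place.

Polar night requires cos H₀ = −tan φ tan δ ≥ 1, i.e. tan φ tan δ ≤ −1.
The boundary is |tan φ| · |tan δ| = 1, so |φ| = 90° − |δ| = 90° − 24.2° = 65.8° in the southern hemisphere.

|φ| = 65.8°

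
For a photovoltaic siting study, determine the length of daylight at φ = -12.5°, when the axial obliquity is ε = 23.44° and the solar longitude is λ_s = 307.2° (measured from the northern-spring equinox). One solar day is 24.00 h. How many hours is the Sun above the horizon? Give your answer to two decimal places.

Solar declination: sin δ = sin ε · sin λ_s = sin 23.44° × sin 307.2° = -0.31685, so δ = -18.473°.
cos H₀ = −tan φ · tan δ = −tan(-12.5°) × tan(-18.473°) = -0.0741, so H₀ = 1.6449 rad = 94.25°.
Daylight = 2H₀/(2π) × 24.00 h = (1.6449/π) × 24.00 = 12.57 h.

12.57 h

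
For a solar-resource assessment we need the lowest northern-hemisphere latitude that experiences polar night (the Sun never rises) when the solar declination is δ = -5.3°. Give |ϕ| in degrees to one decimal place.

|ϕ| = 84.7°

Polar night requires cos h₀ = −tan ϕ tan δ ≥ 1, i.e. tan ϕ tan δ ≤ −1.
The boundary is |tan ϕ| · |tan δ| = 1, so |ϕ| = 90° − |δ| = 90° − 5.3° = 84.7° in the northern hemisphere.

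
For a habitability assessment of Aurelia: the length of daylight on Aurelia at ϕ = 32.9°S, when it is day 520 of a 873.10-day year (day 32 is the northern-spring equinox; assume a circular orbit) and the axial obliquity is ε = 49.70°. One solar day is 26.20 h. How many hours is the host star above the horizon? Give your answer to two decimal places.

14.66 h

Solar longitude: L_s = 360° × (520 − 32)/873.10 = 201.214°.
sin δ = sin 49.70° × sin 201.214° = -0.27597, so δ = -16.020°.
cos h₀ = −tan ϕ · tan δ = −tan(-32.9°) × tan(-16.020°) = -0.1857, so h₀ = 1.7576 rad = 100.70°.
Daylight = 2h₀/(2π) × 26.20 h = (1.7576/π) × 26.20 = 14.66 h.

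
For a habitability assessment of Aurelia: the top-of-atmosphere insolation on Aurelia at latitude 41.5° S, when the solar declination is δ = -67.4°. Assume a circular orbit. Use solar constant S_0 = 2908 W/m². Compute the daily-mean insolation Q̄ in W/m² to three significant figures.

cos h₀ = −tan(-41.5°) tan(-67.400°) = -2.1254 ≤ −1 ⇒ polar day, h₀ = π.
Bracket: h₀ sin ϕ sin δ + cos ϕ cos δ sin h₀ = 3.1416×-0.66262×-0.92321 + 0.74896×0.38430×0.00000 = 1.921834 + 0.000000 = 1.921834.
Q̄ = (S_0/π) × [bracket] = (2908/π) × 1.921834 = 1779 W/m².

Q̄ ≈ 1.78e+03 W/m²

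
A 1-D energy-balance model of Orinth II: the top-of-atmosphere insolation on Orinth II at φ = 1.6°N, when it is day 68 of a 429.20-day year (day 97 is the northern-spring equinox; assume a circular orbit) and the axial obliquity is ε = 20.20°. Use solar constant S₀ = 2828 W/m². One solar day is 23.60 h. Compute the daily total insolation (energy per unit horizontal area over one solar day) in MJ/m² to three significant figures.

Solar longitude: λ_s = 360° × (68 − 97)/429.20 = -24.324°, i.e. -24.324° + 360° = 335.676°.
sin δ = sin 20.20° × sin 335.676° = -0.14223, so δ = -8.177°.
cos H₀ = −tan(+1.6°) tan(-8.177°) = 0.0040, H₀ = 1.5668 rad.
Bracket: H₀ sin φ sin δ + cos φ cos δ sin H₀ = 1.5668×0.02792×-0.14223 + 0.99961×0.98983×0.99999 = -0.006222 + 0.989434 = 0.983212.
Q̄ = (S₀/π) × [bracket] = (2828/π) × 0.983212 = 885.07 W/m².
Daily total = Q̄ × 23.60 h × 3600 s/h = 885.07 × 23.60 × 3600 / 10⁶ = 75.20 MJ/m².

75.2 MJ/m²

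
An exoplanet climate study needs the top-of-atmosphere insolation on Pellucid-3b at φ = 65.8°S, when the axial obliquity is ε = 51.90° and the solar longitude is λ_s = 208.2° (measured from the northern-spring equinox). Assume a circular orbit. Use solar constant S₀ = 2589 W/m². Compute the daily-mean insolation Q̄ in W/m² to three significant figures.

Solar declination: sin δ = sin ε · sin λ_s = sin 51.90° × sin 208.2° = -0.37187, so δ = -21.831°.
cos H₀ = −tan(-65.8°) tan(-21.831°) = -0.8914, H₀ = 2.6711 rad.
Bracket: H₀ sin φ sin δ + cos φ cos δ sin H₀ = 2.6711×-0.91212×-0.37187 + 0.40992×0.92829×0.45329 = 0.906011 + 0.172488 = 1.078499.
Q̄ = (S₀/π) × [bracket] = (2589/π) × 1.078499 = 888.8 W/m².

Q̄ ≈ 889 W/m²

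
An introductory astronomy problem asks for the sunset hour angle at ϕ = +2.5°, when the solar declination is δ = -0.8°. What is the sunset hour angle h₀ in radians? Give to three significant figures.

h₀ = 1.57 rad

cos h₀ = −tan ϕ · tan δ = −tan(+2.5°) × tan(-0.800°) = 0.0006, so h₀ = 1.5702 rad = 89.97°.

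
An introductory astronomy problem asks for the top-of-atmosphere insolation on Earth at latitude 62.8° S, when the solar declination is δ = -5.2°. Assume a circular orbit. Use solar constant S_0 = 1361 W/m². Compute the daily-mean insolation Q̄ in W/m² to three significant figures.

cos h₀ = −tan(-62.8°) tan(-5.200°) = -0.1771, h₀ = 1.7488 rad.
Bracket: h₀ sin ϕ sin δ + cos ϕ cos δ sin h₀ = 1.7488×-0.88942×-0.09063 + 0.45710×0.99588×0.98420 = 0.140968 + 0.448024 = 0.588992.
Q̄ = (S_0/π) × [bracket] = (1361/π) × 0.588992 = 255.2 W/m².

Q̄ ≈ 255 W/m²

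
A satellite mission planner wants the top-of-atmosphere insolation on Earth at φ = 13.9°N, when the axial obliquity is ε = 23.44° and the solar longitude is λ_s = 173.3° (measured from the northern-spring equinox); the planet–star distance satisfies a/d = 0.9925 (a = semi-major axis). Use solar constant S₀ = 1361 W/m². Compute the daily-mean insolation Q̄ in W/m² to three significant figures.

Q̄ ≈ 421 W/m²

Solar declination: sin δ = sin ε · sin λ_s = sin 23.44° × sin 173.3° = 0.04641, so δ = +2.660°.
cos H₀ = −tan(+13.9°) tan(+2.660°) = -0.0115, H₀ = 1.5823 rad.
Bracket: H₀ sin φ sin δ + cos φ cos δ sin H₀ = 1.5823×0.24023×0.04641 + 0.97072×0.99892×0.99993 = 0.017641 + 0.969604 = 0.987245.
Inverse-square distance factor (a/d)² = 0.9925² = 0.985056.
Q̄ = (S₀/π) × 0.985056 × [bracket] = (1361/π) × 0.985056 × 0.987245 = 421.3 W/m².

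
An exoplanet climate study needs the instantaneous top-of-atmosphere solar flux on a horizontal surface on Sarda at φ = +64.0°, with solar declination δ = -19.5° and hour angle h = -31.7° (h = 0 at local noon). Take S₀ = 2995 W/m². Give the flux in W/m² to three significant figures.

154 W/m²

cos θ_z = sin φ sin δ + cos φ cos δ cos h = -0.300024 + 0.351578 = 0.051554.
Flux = S₀ · cos θ_z = 2995 × 0.051554 = 154.4 W/m².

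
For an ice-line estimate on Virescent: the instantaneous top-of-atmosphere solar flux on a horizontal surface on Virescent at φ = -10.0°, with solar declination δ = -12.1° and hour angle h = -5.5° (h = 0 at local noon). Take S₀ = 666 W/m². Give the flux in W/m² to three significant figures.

663 W/m²

cos θ_z = sin φ sin δ + cos φ cos δ cos h = 0.036400 + 0.958495 = 0.994895.
Flux = S₀ · cos θ_z = 666 × 0.994895 = 662.6 W/m².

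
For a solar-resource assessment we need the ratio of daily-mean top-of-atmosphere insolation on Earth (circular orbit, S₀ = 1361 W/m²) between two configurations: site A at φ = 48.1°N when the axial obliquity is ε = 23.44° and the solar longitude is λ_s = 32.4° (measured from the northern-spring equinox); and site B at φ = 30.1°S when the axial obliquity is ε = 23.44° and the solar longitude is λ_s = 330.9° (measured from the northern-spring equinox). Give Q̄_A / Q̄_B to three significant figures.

— Configuration A (φ=+48.1°):
Solar declination: sin δ = sin ε · sin λ_s = sin 23.44° × sin 32.4° = 0.21315, so δ = +12.307°.
cos H₀ = −tan(+48.1°) tan(+12.307°) = -0.2431, H₀ = 1.8164 rad.
Bracket: H₀ sin φ sin δ + cos φ cos δ sin H₀ = 1.8164×0.74431×0.21315 + 0.66783×0.97702×0.96999 = 0.288171 + 0.632902 = 0.921073.
Q̄ = (S₀/π) × [bracket] = (1361/π) × 0.921073 = 399.03 W/m².
— Configuration B (φ=-30.1°):
Solar declination: sin δ = sin ε · sin λ_s = sin 23.44° × sin 330.9° = -0.19346, so δ = -11.155°.
cos H₀ = −tan(-30.1°) tan(-11.155°) = -0.1143, H₀ = 1.6854 rad.
Bracket: H₀ sin φ sin δ + cos φ cos δ sin H₀ = 1.6854×-0.50151×-0.19346 + 0.86515×0.98111×0.99345 = 0.163521 + 0.843248 = 1.006769.
Q̄ = (S₀/π) × [bracket] = (1361/π) × 1.006769 = 436.15 W/m².
Ratio Q̄_A / Q̄_B = 399.03 / 436.15 = 0.9149.

Q̄_A / Q̄_B ≈ 0.915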